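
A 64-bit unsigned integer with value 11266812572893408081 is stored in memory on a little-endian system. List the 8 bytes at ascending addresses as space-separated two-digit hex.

51 6B 37 46 57 C2 5B 9C

11266812572893408081 in hexadecimal, padded to 64 bits, is 0x9C5BC25746376B51.
Split into bytes (most-significant first): 9C 5B C2 57 46 37 6B 51.
Little-endian: lowest address holds the least-significant byte.
So at ascending addresses the bytes are 51 6B 37 46 57 C2 5B 9C.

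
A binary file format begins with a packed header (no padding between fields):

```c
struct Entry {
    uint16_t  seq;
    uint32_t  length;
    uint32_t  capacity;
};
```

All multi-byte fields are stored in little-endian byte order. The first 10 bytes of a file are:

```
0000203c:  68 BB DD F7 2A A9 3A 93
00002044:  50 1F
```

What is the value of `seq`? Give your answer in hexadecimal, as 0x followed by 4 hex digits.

`seq` is the first field, at byte offset 0, occupying 2 bytes.
Bytes at offsets 0..1: 68 BB.
In little-endian order the low byte comes first in memory.
Reassemble most-significant byte first: BB 68 → 0xBB68.

0xBB68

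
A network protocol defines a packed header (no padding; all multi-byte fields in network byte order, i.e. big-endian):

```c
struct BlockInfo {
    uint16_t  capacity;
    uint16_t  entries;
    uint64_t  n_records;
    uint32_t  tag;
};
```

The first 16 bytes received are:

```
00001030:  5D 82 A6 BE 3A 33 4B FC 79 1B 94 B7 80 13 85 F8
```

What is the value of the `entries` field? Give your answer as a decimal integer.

`entries` follows `capacity` (2 bytes), so it starts at byte offset 2 and occupies 2 bytes.
Bytes at offsets 2..3: A6 BE.
Big-endian stores the most-significant byte at the lowest address.
The bytes are already most-significant first: 0xA6BE.
0xA6BE = 42686.

42686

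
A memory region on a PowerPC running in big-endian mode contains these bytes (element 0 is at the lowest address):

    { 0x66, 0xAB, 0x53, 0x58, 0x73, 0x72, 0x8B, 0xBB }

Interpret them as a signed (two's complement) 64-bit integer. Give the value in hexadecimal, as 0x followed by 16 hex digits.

0x66AB535873728BBB

Big-endian: lowest address holds the most-significant byte.
The bytes are already most-significant first: 0x66AB535873728BBB.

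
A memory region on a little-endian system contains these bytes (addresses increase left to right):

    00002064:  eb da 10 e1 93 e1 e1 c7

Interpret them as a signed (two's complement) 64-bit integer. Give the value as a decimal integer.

-4043702965149574421

Little-endian: lowest address holds the least-significant byte.
Reassemble most-significant byte first: C7 E1 E1 93 E1 10 DA EB → 0xC7E1E193E110DAEB.
Top bit is set, so as a signed 64-bit value this is 0xC7E1E193E110DAEB − 2^64 = -4043702965149574421.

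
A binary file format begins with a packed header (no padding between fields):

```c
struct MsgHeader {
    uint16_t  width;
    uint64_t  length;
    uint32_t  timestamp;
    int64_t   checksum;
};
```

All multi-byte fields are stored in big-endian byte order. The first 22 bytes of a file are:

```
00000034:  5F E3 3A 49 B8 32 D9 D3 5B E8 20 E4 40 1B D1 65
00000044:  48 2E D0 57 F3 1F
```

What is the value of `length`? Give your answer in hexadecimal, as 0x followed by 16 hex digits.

`length` follows `width` (2 bytes), so it starts at byte offset 2 and occupies 8 bytes.
Bytes at offsets 2..9: 3A 49 B8 32 D9 D3 5B E8.
In big-endian order the high byte comes first in memory.
The bytes are already most-significant first: 0x3A49B832D9D35BE8.

0x3A49B832D9D35BE8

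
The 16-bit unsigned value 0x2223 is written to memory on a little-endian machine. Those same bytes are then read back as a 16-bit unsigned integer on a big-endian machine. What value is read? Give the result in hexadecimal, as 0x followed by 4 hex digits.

Stored little-endian, the bytes at ascending addresses are 23 22.
Read back as big-endian, the last byte is least significant, giving 0x2322.

0x2322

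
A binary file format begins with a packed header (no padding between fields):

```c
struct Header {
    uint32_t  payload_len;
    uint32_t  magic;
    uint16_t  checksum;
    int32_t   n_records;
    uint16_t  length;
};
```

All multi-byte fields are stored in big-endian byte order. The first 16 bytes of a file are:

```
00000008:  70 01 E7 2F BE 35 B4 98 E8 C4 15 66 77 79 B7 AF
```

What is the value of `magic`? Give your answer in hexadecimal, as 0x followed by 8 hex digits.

0xBE35B498

`magic` follows `payload_len` (4 bytes), so it starts at byte offset 4 and occupies 4 bytes.
Bytes at offsets 4..7: BE 35 B4 98.
Big-endian: lowest address holds the most-significant byte.
The bytes are already most-significant first: 0xBE35B498.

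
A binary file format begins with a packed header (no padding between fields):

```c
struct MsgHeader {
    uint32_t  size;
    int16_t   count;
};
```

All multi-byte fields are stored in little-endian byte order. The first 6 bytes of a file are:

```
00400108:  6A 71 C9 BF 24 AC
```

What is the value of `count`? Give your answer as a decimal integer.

`count` follows `size` (4 bytes), so it starts at byte offset 4 and occupies 2 bytes.
Bytes at offsets 4..5: 24 AC.
Little-endian stores the least-significant byte at the lowest address.
Reassemble most-significant byte first: AC 24 → 0xAC24.
Top bit is set, so as a signed 16-bit value this is 0xAC24 − 2^16 = -21468.

-21468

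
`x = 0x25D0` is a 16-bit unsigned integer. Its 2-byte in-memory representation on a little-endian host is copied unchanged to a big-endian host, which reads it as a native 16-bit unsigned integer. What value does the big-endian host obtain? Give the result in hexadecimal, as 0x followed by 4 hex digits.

0xD025

Stored little-endian, the bytes at ascending addresses are D0 25.
Read back as big-endian, the last byte is least significant, giving 0xD025.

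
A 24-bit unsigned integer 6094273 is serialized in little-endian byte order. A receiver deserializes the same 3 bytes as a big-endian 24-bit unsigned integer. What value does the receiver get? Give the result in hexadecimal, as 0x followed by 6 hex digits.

0xC1FD5C

6094273 in 24-bit hexadecimal is 0x5CFDC1.
Stored little-endian, the bytes at ascending addresses are C1 FD 5C.
Read back as big-endian, the last byte is least significant, giving 0xC1FD5C.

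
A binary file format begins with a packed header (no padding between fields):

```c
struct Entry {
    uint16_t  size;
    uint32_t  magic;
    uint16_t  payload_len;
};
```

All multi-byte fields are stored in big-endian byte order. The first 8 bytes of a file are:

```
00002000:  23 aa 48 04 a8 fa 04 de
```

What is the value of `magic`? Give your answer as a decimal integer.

`magic` follows `size` (2 bytes), so it starts at byte offset 2 and occupies 4 bytes.
Bytes at offsets 2..5: 48 04 A8 FA.
Big-endian: lowest address holds the most-significant byte.
The bytes are already most-significant first: 0x4804A8FA.
0x4804A8FA = 1208264954.

1208264954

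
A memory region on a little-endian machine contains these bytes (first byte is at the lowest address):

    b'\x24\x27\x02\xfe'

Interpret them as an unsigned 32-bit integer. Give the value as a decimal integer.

4261553956

Little-endian: lowest address holds the least-significant byte.
Reassemble most-significant byte first: FE 02 27 24 → 0xFE022724.
0xFE022724 = 4261553956.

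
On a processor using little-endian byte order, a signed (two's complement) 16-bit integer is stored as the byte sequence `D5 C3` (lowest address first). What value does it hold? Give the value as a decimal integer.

Little-endian: lowest address holds the least-significant byte.
Reassemble most-significant byte first: C3 D5 → 0xC3D5.
Top bit is set, so as a signed 16-bit value this is 0xC3D5 − 2^16 = -15403.

-15403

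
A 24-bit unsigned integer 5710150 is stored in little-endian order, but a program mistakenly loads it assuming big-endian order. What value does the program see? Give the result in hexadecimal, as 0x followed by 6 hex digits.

0x462157

5710150 in 24-bit hexadecimal is 0x572146.
Stored little-endian, the bytes at ascending addresses are 46 21 57.
Read back as big-endian, the last byte is least significant, giving 0x462157.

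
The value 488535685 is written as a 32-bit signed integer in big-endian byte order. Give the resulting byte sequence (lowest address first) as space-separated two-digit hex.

488535685 in hexadecimal, padded to 32 bits, is 0x1D1E7685.
Split into bytes (most-significant first): 1D 1E 76 85.
In big-endian order the high byte comes first in memory.
So the memory order matches the most-significant-first order: 1D 1E 76 85.

1D 1E 76 85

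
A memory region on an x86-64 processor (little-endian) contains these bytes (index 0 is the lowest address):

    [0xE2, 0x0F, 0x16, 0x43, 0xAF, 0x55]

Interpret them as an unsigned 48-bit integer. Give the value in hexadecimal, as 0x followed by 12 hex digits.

0x55AF43160FE2

Little-endian stores the least-significant byte at the lowest address.
Reassemble most-significant byte first: 55 AF 43 16 0F E2 → 0x55AF43160FE2.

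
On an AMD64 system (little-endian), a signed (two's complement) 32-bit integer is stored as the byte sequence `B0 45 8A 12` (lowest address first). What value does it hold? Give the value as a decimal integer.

311051696

Little-endian: lowest address holds the least-significant byte.
Reassemble most-significant byte first: 12 8A 45 B0 → 0x128A45B0.
0x128A45B0 = 311051696.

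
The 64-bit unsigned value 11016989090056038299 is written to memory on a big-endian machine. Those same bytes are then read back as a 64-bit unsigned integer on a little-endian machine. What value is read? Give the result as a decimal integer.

11233988439650460824

11016989090056038299 in 64-bit hexadecimal is 0x98E43534F724E79B.
Stored big-endian, the bytes at ascending addresses are 98 E4 35 34 F7 24 E7 9B.
Read back as little-endian, the first byte is least significant, giving 0x9BE724F73435E498.
0x9BE724F73435E498 = 11233988439650460824.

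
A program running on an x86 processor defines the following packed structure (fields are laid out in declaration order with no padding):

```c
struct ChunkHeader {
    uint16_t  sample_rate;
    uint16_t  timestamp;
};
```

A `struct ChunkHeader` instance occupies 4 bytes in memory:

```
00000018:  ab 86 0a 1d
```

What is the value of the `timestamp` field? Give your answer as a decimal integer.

`timestamp` follows `sample_rate` (2 bytes), so it starts at byte offset 2 and occupies 2 bytes.
Bytes at offsets 2..3: 0A 1D.
In little-endian order the low byte comes first in memory.
Reassemble most-significant byte first: 1D 0A → 0x1D0A.
0x1D0A = 7434.

7434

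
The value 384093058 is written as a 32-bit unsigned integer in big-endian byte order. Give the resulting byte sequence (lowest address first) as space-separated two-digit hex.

384093058 in hexadecimal, padded to 32 bits, is 0x16E4CB82.
Split into bytes (most-significant first): 16 E4 CB 82.
In big-endian order the high byte comes first in memory.
So the memory order matches the most-significant-first order: 16 E4 CB 82.

16 E4 CB 82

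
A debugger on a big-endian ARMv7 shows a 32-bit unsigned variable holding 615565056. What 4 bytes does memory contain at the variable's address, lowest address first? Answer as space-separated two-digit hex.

24 B0 C7 00

615565056 in hexadecimal, padded to 32 bits, is 0x24B0C700.
Split into bytes (most-significant first): 24 B0 C7 00.
Big-endian: lowest address holds the most-significant byte.
So the memory order matches the most-significant-first order: 24 B0 C7 00.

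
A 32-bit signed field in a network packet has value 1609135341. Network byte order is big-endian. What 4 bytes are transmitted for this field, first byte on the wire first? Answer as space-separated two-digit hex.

5F E9 74 ED

1609135341 in hexadecimal, padded to 32 bits, is 0x5FE974ED.
Split into bytes (most-significant first): 5F E9 74 ED.
Big-endian: lowest address holds the most-significant byte.
So the memory order matches the most-significant-first order: 5F E9 74 ED.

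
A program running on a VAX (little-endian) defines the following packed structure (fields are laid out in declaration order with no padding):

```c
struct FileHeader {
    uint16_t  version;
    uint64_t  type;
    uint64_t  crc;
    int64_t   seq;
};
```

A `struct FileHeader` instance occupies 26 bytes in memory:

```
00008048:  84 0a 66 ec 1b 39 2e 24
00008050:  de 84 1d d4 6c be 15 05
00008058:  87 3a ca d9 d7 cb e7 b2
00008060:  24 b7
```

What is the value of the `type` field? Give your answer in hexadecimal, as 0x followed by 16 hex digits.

`type` follows `version` (2 bytes), so it starts at byte offset 2 and occupies 8 bytes.
Bytes at offsets 2..9: 66 EC 1B 39 2E 24 DE 84.
Little-endian stores the least-significant byte at the lowest address.
Reassemble most-significant byte first: 84 DE 24 2E 39 1B EC 66 → 0x84DE242E391BEC66.

0x84DE242E391BEC66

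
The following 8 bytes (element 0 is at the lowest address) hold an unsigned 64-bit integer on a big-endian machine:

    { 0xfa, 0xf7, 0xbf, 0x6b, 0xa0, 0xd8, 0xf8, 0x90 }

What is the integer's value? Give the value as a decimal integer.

In big-endian order the high byte comes first in memory.
The bytes are already most-significant first: 0xFAF7BF6BA0D8F890.
0xFAF7BF6BA0D8F890 = 18084133297710495888.

18084133297710495888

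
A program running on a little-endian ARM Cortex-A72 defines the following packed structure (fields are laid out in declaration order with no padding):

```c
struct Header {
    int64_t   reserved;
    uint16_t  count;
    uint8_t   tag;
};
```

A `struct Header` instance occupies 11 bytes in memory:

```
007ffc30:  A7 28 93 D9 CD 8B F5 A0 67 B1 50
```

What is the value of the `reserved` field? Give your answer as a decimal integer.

-6848413942112114521

`reserved` is the first field, at byte offset 0, occupying 8 bytes.
Bytes at offsets 0..7: A7 28 93 D9 CD 8B F5 A0.
Little-endian: lowest address holds the least-significant byte.
Reassemble most-significant byte first: A0 F5 8B CD D9 93 28 A7 → 0xA0F58BCDD99328A7.
Top bit is set, so as a signed 64-bit value this is 0xA0F58BCDD99328A7 − 2^64 = -6848413942112114521.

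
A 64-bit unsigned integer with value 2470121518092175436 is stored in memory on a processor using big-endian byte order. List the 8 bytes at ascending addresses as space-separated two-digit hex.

22 47 A2 6E F5 EE C8 4C

2470121518092175436 in hexadecimal, padded to 64 bits, is 0x2247A26EF5EEC84C.
Split into bytes (most-significant first): 22 47 A2 6E F5 EE C8 4C.
In big-endian order the high byte comes first in memory.
So the memory order matches the most-significant-first order: 22 47 A2 6E F5 EE C8 4C.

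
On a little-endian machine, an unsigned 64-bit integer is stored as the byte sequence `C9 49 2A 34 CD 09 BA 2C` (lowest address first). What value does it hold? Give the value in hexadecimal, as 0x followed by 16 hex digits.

0x2CBA09CD342A49C9

Little-endian: lowest address holds the least-significant byte.
Reassemble most-significant byte first: 2C BA 09 CD 34 2A 49 C9 → 0x2CBA09CD342A49C9.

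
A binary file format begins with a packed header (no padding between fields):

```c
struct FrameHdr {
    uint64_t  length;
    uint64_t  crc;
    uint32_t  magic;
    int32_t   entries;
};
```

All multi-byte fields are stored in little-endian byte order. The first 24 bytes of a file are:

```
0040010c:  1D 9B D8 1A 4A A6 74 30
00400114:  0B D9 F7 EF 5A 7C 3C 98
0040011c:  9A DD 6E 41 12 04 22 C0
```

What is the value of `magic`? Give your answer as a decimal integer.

1097784730

`magic` follows `length` (8 B), `crc` (8 B), so it starts at offset 8 + 8 = 16 and occupies 4 bytes.
Bytes at offsets 16..19: 9A DD 6E 41.
In little-endian order the low byte comes first in memory.
Reassemble most-significant byte first: 41 6E DD 9A → 0x416EDD9A.
0x416EDD9A = 1097784730.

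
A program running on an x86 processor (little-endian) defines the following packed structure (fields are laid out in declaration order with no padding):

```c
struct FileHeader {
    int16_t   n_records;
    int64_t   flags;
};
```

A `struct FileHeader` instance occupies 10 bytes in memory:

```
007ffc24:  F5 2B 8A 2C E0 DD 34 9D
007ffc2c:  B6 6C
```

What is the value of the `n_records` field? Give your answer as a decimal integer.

`n_records` is the first field, at byte offset 0, occupying 2 bytes.
Bytes at offsets 0..1: F5 2B.
Little-endian stores the least-significant byte at the lowest address.
Reassemble most-significant byte first: 2B F5 → 0x2BF5.
0x2BF5 = 11253.

11253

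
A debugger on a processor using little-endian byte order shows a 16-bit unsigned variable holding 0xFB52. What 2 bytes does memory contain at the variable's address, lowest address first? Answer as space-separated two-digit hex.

52 FB

Split into bytes (most-significant first): FB 52.
Little-endian stores the least-significant byte at the lowest address.
So at ascending addresses the bytes are 52 FB.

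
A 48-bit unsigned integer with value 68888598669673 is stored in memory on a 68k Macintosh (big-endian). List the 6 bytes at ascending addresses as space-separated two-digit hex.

3E A7 60 73 E9 69

68888598669673 in hexadecimal, padded to 48 bits, is 0x3EA76073E969.
Split into bytes (most-significant first): 3E A7 60 73 E9 69.
In big-endian order the high byte comes first in memory.
So the memory order matches the most-significant-first order: 3E A7 60 73 E9 69.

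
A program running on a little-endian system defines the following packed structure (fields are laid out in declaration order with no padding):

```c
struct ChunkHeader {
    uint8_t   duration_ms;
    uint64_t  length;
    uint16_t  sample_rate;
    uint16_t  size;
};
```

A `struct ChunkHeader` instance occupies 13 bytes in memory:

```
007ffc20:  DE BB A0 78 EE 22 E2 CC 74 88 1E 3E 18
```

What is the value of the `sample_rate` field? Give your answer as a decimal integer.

7816

`sample_rate` follows `duration_ms` (1 B), `length` (8 B), so it starts at offset 1 + 8 = 9 and occupies 2 bytes.
Bytes at offsets 9..10: 88 1E.
Little-endian stores the least-significant byte at the lowest address.
Reassemble most-significant byte first: 1E 88 → 0x1E88.
0x1E88 = 7816.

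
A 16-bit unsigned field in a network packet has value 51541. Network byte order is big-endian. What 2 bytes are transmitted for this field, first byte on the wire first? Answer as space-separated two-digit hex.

51541 in hexadecimal, padded to 16 bits, is 0xC955.
Split into bytes (most-significant first): C9 55.
Big-endian: lowest address holds the most-significant byte.
So the memory order matches the most-significant-first order: C9 55.

C9 55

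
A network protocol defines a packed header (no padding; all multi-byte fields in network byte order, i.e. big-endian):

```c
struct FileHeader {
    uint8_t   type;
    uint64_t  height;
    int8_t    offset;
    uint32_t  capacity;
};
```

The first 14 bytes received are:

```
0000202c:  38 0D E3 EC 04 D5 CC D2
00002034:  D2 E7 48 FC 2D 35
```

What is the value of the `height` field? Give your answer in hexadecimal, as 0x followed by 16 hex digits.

`height` follows `type` (1 byte), so it starts at byte offset 1 and occupies 8 bytes.
Bytes at offsets 1..8: 0D E3 EC 04 D5 CC D2 D2.
Big-endian: lowest address holds the most-significant byte.
The bytes are already most-significant first: 0x0DE3EC04D5CCD2D2.

0x0DE3EC04D5CCD2D2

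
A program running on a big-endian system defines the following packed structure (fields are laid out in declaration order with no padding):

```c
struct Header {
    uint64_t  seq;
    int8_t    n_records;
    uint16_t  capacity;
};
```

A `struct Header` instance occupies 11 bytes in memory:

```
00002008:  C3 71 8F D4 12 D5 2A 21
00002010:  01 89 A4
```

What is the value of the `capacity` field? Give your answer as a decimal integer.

`capacity` follows `seq` (8 B), `n_records` (1 B), so it starts at offset 8 + 1 = 9 and occupies 2 bytes.
Bytes at offsets 9..10: 89 A4.
Big-endian stores the most-significant byte at the lowest address.
The bytes are already most-significant first: 0x89A4.
0x89A4 = 35236.

35236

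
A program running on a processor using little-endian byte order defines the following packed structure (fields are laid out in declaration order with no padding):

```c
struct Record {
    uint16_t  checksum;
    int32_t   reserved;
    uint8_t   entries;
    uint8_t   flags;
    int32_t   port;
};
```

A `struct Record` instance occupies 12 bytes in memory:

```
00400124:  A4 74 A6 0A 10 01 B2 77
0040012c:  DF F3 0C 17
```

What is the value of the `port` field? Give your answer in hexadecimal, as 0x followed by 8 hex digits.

`port` follows `checksum` (2 B), `reserved` (4 B), `entries` (1 B), `flags` (1 B), so it starts at offset 2 + 4 + 1 + 1 = 8 and occupies 4 bytes.
Bytes at offsets 8..11: DF F3 0C 17.
Little-endian: lowest address holds the least-significant byte.
Reassemble most-significant byte first: 17 0C F3 DF → 0x170CF3DF.

0x170CF3DF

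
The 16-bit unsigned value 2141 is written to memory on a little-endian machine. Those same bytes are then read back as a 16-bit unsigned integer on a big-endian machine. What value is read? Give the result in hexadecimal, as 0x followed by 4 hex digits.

0x5D08

2141 in 16-bit hexadecimal is 0x085D.
Stored little-endian, the bytes at ascending addresses are 5D 08.
Read back as big-endian, the last byte is least significant, giving 0x5D08.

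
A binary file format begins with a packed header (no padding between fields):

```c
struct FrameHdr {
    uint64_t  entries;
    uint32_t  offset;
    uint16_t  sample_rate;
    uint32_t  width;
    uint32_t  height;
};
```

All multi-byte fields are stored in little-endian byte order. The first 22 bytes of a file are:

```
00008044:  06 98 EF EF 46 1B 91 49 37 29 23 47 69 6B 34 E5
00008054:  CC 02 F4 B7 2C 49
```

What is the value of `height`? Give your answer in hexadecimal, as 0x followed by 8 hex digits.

0x492CB7F4

`height` follows `entries` (8 B), `offset` (4 B), `sample_rate` (2 B), `width` (4 B), so it starts at offset 8 + 4 + 2 + 4 = 18 and occupies 4 bytes.
Bytes at offsets 18..21: F4 B7 2C 49.
Little-endian: lowest address holds the least-significant byte.
Reassemble most-significant byte first: 49 2C B7 F4 → 0x492CB7F4.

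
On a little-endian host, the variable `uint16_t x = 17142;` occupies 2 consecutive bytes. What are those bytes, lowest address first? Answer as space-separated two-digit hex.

F6 42

17142 in hexadecimal, padded to 16 bits, is 0x42F6.
Split into bytes (most-significant first): 42 F6.
Little-endian: lowest address holds the least-significant byte.
So at ascending addresses the bytes are F6 42.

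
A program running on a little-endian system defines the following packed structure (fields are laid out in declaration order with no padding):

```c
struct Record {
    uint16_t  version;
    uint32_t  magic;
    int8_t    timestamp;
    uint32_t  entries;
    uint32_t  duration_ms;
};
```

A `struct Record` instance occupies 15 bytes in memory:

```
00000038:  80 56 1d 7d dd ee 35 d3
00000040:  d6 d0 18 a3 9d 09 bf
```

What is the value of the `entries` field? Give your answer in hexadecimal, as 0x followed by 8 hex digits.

`entries` follows `version` (2 B), `magic` (4 B), `timestamp` (1 B), so it starts at offset 2 + 4 + 1 = 7 and occupies 4 bytes.
Bytes at offsets 7..10: D3 D6 D0 18.
Little-endian: lowest address holds the least-significant byte.
Reassemble most-significant byte first: 18 D0 D6 D3 → 0x18D0D6D3.

0x18D0D6D3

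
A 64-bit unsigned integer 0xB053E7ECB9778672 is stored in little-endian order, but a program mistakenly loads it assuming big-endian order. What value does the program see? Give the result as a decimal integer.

8252415007630250928

Stored little-endian, the bytes at ascending addresses are 72 86 77 B9 EC E7 53 B0.
Read back as big-endian, the last byte is least significant, giving 0x728677B9ECE753B0.
0x728677B9ECE753B0 = 8252415007630250928.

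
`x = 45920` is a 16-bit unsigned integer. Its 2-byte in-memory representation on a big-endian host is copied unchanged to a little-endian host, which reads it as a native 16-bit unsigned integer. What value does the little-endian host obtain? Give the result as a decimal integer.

45920 in 16-bit hexadecimal is 0xB360.
Stored big-endian, the bytes at ascending addresses are B3 60.
Read back as little-endian, the first byte is least significant, giving 0x60B3.
0x60B3 = 24755.

24755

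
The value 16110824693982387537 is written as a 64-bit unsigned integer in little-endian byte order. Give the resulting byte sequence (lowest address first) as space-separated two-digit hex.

51 5D 69 4B B3 25 95 DF

16110824693982387537 in hexadecimal, padded to 64 bits, is 0xDF9525B34B695D51.
Split into bytes (most-significant first): DF 95 25 B3 4B 69 5D 51.
Little-endian: lowest address holds the least-significant byte.
So at ascending addresses the bytes are 51 5D 69 4B B3 25 95 DF.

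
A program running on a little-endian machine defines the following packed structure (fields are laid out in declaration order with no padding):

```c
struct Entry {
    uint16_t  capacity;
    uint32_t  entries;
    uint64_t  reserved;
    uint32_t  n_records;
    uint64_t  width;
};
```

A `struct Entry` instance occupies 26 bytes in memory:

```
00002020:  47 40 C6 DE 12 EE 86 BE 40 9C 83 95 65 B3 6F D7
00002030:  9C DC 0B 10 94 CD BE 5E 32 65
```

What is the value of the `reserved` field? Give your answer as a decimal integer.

`reserved` follows `capacity` (2 B), `entries` (4 B), so it starts at offset 2 + 4 = 6 and occupies 8 bytes.
Bytes at offsets 6..13: 86 BE 40 9C 83 95 65 B3.
Little-endian: lowest address holds the least-significant byte.
Reassemble most-significant byte first: B3 65 95 83 9C 40 BE 86 → 0xB36595839C40BE86.
0xB36595839C40BE86 = 12926902697931619974.

12926902697931619974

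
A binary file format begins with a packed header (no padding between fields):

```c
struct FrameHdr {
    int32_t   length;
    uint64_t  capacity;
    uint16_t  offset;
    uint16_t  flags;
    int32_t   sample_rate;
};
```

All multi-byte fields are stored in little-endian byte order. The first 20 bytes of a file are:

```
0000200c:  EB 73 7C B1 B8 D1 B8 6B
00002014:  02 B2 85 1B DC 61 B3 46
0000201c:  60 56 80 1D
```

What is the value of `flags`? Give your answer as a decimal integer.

`flags` follows `length` (4 B), `capacity` (8 B), `offset` (2 B), so it starts at offset 4 + 8 + 2 = 14 and occupies 2 bytes.
Bytes at offsets 14..15: B3 46.
Little-endian stores the least-significant byte at the lowest address.
Reassemble most-significant byte first: 46 B3 → 0x46B3.
0x46B3 = 18099.

18099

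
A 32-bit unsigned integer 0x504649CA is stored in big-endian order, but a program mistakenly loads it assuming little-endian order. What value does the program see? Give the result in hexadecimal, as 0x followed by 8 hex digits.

0xCA494650

Stored big-endian, the bytes at ascending addresses are 50 46 49 CA.
Read back as little-endian, the first byte is least significant, giving 0xCA494650.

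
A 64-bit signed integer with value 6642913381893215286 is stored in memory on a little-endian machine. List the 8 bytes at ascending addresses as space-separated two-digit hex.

36 14 6F 71 86 5E 30 5C

6642913381893215286 in hexadecimal, padded to 64 bits, is 0x5C305E86716F1436.
Split into bytes (most-significant first): 5C 30 5E 86 71 6F 14 36.
Little-endian stores the least-significant byte at the lowest address.
So at ascending addresses the bytes are 36 14 6F 71 86 5E 30 5C.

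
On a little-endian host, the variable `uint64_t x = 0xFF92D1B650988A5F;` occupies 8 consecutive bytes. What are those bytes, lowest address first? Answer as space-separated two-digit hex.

Split into bytes (most-significant first): FF 92 D1 B6 50 98 8A 5F.
Little-endian stores the least-significant byte at the lowest address.
So at ascending addresses the bytes are 5F 8A 98 50 B6 D1 92 FF.

5F 8A 98 50 B6 D1 92 FF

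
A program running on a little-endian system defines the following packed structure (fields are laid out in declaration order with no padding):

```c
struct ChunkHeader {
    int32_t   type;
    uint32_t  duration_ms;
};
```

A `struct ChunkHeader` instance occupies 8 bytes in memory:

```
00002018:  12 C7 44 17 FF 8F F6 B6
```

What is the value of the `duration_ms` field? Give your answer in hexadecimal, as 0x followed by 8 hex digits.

`duration_ms` follows `type` (4 bytes), so it starts at byte offset 4 and occupies 4 bytes.
Bytes at offsets 4..7: FF 8F F6 B6.
In little-endian order the low byte comes first in memory.
Reassemble most-significant byte first: B6 F6 8F FF → 0xB6F68FFF.

0xB6F68FFF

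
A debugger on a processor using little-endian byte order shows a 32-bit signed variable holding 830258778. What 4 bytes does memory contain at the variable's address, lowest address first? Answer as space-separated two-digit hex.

5A BE 7C 31

830258778 in hexadecimal, padded to 32 bits, is 0x317CBE5A.
Split into bytes (most-significant first): 31 7C BE 5A.
In little-endian order the low byte comes first in memory.
So at ascending addresses the bytes are 5A BE 7C 31.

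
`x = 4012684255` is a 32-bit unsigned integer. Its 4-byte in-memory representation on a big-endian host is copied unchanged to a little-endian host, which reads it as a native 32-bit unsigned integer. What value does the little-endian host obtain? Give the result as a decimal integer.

4012684255 in 32-bit hexadecimal is 0xEF2CB3DF.
Stored big-endian, the bytes at ascending addresses are EF 2C B3 DF.
Read back as little-endian, the first byte is least significant, giving 0xDFB32CEF.
0xDFB32CEF = 3753061615.

3753061615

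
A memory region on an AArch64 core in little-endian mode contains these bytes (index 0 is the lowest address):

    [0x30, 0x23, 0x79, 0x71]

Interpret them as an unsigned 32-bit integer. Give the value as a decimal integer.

1903764272

Little-endian: lowest address holds the least-significant byte.
Reassemble most-significant byte first: 71 79 23 30 → 0x71792330.
0x71792330 = 1903764272.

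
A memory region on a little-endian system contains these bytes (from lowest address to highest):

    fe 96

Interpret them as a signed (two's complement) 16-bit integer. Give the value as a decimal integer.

Little-endian stores the least-significant byte at the lowest address.
Reassemble most-significant byte first: 96 FE → 0x96FE.
Top bit is set, so as a signed 16-bit value this is 0x96FE − 2^16 = -26882.

-26882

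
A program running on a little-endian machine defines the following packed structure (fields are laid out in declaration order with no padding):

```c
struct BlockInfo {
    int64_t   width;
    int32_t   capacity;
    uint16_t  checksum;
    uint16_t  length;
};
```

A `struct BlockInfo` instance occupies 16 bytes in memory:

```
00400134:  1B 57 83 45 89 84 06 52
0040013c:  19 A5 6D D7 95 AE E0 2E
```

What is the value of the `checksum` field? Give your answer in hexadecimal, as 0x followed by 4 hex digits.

`checksum` follows `width` (8 B), `capacity` (4 B), so it starts at offset 8 + 4 = 12 and occupies 2 bytes.
Bytes at offsets 12..13: 95 AE.
In little-endian order the low byte comes first in memory.
Reassemble most-significant byte first: AE 95 → 0xAE95.

0xAE95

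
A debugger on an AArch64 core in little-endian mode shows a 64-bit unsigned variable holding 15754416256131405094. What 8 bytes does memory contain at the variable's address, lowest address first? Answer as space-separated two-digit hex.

26 15 5A 4E 1D EE A2 DA

15754416256131405094 in hexadecimal, padded to 64 bits, is 0xDAA2EE1D4E5A1526.
Split into bytes (most-significant first): DA A2 EE 1D 4E 5A 15 26.
Little-endian: lowest address holds the least-significant byte.
So at ascending addresses the bytes are 26 15 5A 4E 1D EE A2 DA.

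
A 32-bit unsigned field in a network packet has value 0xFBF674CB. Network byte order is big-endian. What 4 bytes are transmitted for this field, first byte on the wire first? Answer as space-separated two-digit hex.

Split into bytes (most-significant first): FB F6 74 CB.
Big-endian stores the most-significant byte at the lowest address.
So the memory order matches the most-significant-first order: FB F6 74 CB.

FB F6 74 CB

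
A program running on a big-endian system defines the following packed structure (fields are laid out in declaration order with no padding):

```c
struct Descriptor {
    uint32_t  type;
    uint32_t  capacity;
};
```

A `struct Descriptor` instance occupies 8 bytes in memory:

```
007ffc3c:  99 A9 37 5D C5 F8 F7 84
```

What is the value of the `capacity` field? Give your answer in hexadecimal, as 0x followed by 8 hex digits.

`capacity` follows `type` (4 bytes), so it starts at byte offset 4 and occupies 4 bytes.
Bytes at offsets 4..7: C5 F8 F7 84.
Big-endian: lowest address holds the most-significant byte.
The bytes are already most-significant first: 0xC5F8F784.

0xC5F8F784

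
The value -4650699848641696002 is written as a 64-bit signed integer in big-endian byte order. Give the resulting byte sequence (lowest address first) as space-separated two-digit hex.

BF 75 65 20 CC BF AE FE

Two's complement of -4650699848641696002 in 64 bits: 4650699848641696002 = 0x408A9ADF33405102; invert → 0xBF756520CCBFAEFD; add 1 → 0xBF756520CCBFAEFE.
Split into bytes (most-significant first): BF 75 65 20 CC BF AE FE.
In big-endian order the high byte comes first in memory.
So the memory order matches the most-significant-first order: BF 75 65 20 CC BF AE FE.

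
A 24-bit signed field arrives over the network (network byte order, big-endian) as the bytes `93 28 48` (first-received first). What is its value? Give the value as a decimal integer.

-7133112

Big-endian stores the most-significant byte at the lowest address.
The bytes are already most-significant first: 0x932848.
Top bit is set, so as a signed 24-bit value this is 0x932848 − 2^24 = -7133112.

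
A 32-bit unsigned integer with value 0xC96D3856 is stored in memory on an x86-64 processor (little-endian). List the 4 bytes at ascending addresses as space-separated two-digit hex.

56 38 6D C9

Split into bytes (most-significant first): C9 6D 38 56.
Little-endian: lowest address holds the least-significant byte.
So at ascending addresses the bytes are 56 38 6D C9.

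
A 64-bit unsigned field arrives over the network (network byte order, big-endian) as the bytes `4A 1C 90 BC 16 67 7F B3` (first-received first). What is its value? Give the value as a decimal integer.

In big-endian order the high byte comes first in memory.
The bytes are already most-significant first: 0x4A1C90BC16677FB3.
0x4A1C90BC16677FB3 = 5340302395658698675.

5340302395658698675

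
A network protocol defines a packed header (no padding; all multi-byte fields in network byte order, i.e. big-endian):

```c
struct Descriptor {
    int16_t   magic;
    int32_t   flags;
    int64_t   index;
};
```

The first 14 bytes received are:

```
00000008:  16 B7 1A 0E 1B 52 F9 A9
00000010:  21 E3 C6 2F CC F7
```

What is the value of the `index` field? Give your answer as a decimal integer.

`index` follows `magic` (2 B), `flags` (4 B), so it starts at offset 2 + 4 = 6 and occupies 8 bytes.
Bytes at offsets 6..13: F9 A9 21 E3 C6 2F CC F7.
Big-endian: lowest address holds the most-significant byte.
The bytes are already most-significant first: 0xF9A921E3C62FCCF7.
Top bit is set, so as a signed 64-bit value this is 0xF9A921E3C62FCCF7 − 2^64 = -456796625035080457.

-456796625035080457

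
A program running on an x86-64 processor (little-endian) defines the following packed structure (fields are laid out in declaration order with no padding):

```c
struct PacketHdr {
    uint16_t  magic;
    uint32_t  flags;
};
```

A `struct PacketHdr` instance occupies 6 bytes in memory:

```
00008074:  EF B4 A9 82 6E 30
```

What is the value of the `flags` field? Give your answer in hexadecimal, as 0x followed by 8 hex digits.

0x306E82A9

`flags` follows `magic` (2 bytes), so it starts at byte offset 2 and occupies 4 bytes.
Bytes at offsets 2..5: A9 82 6E 30.
In little-endian order the low byte comes first in memory.
Reassemble most-significant byte first: 30 6E 82 A9 → 0x306E82A9.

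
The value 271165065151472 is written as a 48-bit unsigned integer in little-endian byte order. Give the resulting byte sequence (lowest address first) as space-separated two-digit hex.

F0 43 62 89 9F F6

271165065151472 in hexadecimal, padded to 48 bits, is 0xF69F896243F0.
Split into bytes (most-significant first): F6 9F 89 62 43 F0.
Little-endian stores the least-significant byte at the lowest address.
So at ascending addresses the bytes are F0 43 62 89 9F F6.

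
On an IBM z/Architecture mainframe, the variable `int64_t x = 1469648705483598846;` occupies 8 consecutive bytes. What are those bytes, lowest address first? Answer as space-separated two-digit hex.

14 65 3D B6 0A F6 6B FE

1469648705483598846 in hexadecimal, padded to 64 bits, is 0x14653DB60AF66BFE.
Split into bytes (most-significant first): 14 65 3D B6 0A F6 6B FE.
Big-endian: lowest address holds the most-significant byte.
So the memory order matches the most-significant-first order: 14 65 3D B6 0A F6 6B FE.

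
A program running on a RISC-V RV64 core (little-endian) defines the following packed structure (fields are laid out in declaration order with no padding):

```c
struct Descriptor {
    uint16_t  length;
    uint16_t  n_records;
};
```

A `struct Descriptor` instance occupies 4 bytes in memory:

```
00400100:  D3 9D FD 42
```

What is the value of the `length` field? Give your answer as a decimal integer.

40403

`length` is the first field, at byte offset 0, occupying 2 bytes.
Bytes at offsets 0..1: D3 9D.
In little-endian order the low byte comes first in memory.
Reassemble most-significant byte first: 9D D3 → 0x9DD3.
0x9DD3 = 40403.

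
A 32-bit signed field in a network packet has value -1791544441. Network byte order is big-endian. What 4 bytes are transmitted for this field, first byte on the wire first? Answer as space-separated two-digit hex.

95 37 33 87

Two's complement of -1791544441 in 32 bits: 1791544441 = 0x6AC8CC79; invert → 0x95373386; add 1 → 0x95373387.
Split into bytes (most-significant first): 95 37 33 87.
Big-endian: lowest address holds the most-significant byte.
So the memory order matches the most-significant-first order: 95 37 33 87.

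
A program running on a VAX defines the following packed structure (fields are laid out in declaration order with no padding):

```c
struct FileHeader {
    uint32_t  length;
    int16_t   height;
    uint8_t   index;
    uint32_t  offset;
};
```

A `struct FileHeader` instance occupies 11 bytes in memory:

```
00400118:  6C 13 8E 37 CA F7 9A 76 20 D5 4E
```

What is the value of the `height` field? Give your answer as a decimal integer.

`height` follows `length` (4 bytes), so it starts at byte offset 4 and occupies 2 bytes.
Bytes at offsets 4..5: CA F7.
Little-endian: lowest address holds the least-significant byte.
Reassemble most-significant byte first: F7 CA → 0xF7CA.
Top bit is set, so as a signed 16-bit value this is 0xF7CA − 2^16 = -2102.

-2102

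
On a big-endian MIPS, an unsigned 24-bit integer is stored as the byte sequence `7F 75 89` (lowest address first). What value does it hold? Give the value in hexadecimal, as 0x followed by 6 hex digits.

In big-endian order the high byte comes first in memory.
The bytes are already most-significant first: 0x7F7589.

0x7F7589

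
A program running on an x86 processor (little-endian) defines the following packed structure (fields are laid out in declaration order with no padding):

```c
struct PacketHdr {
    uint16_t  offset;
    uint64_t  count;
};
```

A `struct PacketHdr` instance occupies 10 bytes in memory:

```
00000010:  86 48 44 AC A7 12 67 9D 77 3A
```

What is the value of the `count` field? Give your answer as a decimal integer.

`count` follows `offset` (2 bytes), so it starts at byte offset 2 and occupies 8 bytes.
Bytes at offsets 2..9: 44 AC A7 12 67 9D 77 3A.
In little-endian order the low byte comes first in memory.
Reassemble most-significant byte first: 3A 77 9D 67 12 A7 AC 44 → 0x3A779D6712A7AC44.
0x3A779D6712A7AC44 = 4213009042448559172.

4213009042448559172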